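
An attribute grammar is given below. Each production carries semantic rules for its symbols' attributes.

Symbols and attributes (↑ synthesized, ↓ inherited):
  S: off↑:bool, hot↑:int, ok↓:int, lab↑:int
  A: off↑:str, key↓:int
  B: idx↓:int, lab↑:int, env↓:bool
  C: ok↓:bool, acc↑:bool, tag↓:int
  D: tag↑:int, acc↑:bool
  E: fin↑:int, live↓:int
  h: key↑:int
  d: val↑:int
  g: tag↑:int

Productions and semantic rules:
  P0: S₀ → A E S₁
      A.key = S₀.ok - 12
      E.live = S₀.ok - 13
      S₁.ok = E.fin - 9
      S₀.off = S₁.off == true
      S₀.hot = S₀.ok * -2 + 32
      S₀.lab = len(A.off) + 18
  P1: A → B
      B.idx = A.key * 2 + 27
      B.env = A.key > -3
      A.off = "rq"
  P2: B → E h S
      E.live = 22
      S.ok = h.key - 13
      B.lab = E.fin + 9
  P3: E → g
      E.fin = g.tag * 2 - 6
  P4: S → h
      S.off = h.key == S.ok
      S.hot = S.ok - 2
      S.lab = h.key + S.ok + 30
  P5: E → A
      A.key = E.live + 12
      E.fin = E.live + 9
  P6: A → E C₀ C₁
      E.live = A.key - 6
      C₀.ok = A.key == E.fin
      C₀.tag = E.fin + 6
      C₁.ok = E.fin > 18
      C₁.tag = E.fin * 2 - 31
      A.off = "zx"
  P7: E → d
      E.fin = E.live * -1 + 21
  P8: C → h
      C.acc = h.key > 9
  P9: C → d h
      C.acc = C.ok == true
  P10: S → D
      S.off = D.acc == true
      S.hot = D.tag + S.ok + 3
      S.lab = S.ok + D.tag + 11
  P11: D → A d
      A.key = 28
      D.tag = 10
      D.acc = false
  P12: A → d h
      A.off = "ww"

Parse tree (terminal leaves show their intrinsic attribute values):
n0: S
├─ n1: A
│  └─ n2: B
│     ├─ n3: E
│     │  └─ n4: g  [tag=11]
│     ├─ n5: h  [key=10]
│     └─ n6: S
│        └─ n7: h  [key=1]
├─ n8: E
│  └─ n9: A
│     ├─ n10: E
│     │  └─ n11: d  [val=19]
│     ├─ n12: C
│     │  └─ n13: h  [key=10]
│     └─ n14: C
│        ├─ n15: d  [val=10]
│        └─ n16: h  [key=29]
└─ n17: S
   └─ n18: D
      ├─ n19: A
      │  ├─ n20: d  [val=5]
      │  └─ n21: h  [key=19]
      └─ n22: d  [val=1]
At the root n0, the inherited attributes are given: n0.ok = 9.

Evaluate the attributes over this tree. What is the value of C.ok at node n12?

1. n0.ok = 9  [given at root]
2. n1.key = -3  [S₀.ok - 12]
3. n2.idx = 21  [A.key * 2 + 27]
4. n2.env = false  [A.key > -3]
5. n3.live = 22  [22]
6. n4.tag = 11  [terminal]
7. n3.fin = 16  [g.tag * 2 - 6]
8. n5.key = 10  [terminal]
9. n6.ok = -3  [h.key - 13]
10. n7.key = 1  [terminal]
11. n6.off = false  [h.key == S.ok]
12. n6.hot = -5  [S.ok - 2]
13. n6.lab = 28  [h.key + S.ok + 30]
14. n2.lab = 25  [E.fin + 9]
15. n1.off = "rq"  ["rq"]
16. n8.live = -4  [S₀.ok - 13]
17. n9.key = 8  [E.live + 12]
18. n10.live = 2  [A.key - 6]
19. n11.val = 19  [terminal]
20. n10.fin = 19  [E.live * -1 + 21]
21. n12.ok = false  [A.key == E.fin]
22. n12.tag = 25  [E.fin + 6]
23. n13.key = 10  [terminal]
24. n12.acc = true  [h.key > 9]
25. n14.ok = true  [E.fin > 18]
26. n14.tag = 7  [E.fin * 2 - 31]
27. n15.val = 10  [terminal]
28. n16.key = 29  [terminal]
29. n14.acc = true  [C.ok == true]
30. n9.off = "zx"  ["zx"]
31. n8.fin = 5  [E.live + 9]
32. n17.ok = -4  [E.fin - 9]
33. n19.key = 28  [28]
34. n20.val = 5  [terminal]
35. n21.key = 19  [terminal]
36. n19.off = "ww"  ["ww"]
37. n22.val = 1  [terminal]
38. n18.tag = 10  [10]
39. n18.acc = false  [false]
40. n17.off = false  [D.acc == true]
41. n17.hot = 9  [D.tag + S.ok + 3]
42. n17.lab = 17  [S.ok + D.tag + 11]
43. n0.off = false  [S₁.off == true]
44. n0.hot = 14  [S₀.ok * -2 + 32]
45. n0.lab = 20  [len(A.off) + 18]

false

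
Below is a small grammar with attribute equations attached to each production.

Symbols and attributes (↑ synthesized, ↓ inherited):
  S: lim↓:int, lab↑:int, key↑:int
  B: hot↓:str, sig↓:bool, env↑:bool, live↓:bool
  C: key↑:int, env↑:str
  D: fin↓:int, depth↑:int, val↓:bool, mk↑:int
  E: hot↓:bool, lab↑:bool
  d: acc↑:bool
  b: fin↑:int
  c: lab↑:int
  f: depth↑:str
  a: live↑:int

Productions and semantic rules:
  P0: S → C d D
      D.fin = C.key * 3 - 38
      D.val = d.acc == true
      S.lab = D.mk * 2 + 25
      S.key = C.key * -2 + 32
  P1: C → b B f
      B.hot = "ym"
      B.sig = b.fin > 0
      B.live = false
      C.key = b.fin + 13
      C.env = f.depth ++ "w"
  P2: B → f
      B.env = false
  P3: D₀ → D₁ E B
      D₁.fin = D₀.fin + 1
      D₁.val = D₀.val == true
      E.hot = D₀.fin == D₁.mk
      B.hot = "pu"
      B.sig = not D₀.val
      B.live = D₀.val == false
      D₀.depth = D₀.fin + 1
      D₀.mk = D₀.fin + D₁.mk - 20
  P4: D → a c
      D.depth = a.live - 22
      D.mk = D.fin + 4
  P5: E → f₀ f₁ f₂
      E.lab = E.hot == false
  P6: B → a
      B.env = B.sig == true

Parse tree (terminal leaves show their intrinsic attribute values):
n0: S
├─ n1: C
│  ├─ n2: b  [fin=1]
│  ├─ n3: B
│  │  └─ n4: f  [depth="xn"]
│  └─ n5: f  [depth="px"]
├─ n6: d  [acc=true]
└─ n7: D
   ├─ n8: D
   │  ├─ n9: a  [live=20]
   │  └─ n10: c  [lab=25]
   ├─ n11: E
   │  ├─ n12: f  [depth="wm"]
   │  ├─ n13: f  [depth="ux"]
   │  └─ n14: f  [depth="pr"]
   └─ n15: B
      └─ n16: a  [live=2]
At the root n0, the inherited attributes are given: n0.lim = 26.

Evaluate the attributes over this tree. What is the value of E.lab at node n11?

true

1. n0.lim = 26  [given at root]
2. n2.fin = 1  [terminal]
3. n3.hot = "ym"  ["ym"]
4. n3.sig = true  [b.fin > 0]
5. n3.live = false  [false]
6. n4.depth = "xn"  [terminal]
7. n3.env = false  [false]
8. n5.depth = "px"  [terminal]
9. n1.key = 14  [b.fin + 13]
10. n1.env = "pxw"  [f.depth ++ "w"]
11. n6.acc = true  [terminal]
12. n7.fin = 4  [C.key * 3 - 38]
13. n7.val = true  [d.acc == true]
14. n8.fin = 5  [D₀.fin + 1]
15. n8.val = true  [D₀.val == true]
16. n9.live = 20  [terminal]
17. n10.lab = 25  [terminal]
18. n8.depth = -2  [a.live - 22]
19. n8.mk = 9  [D.fin + 4]
20. n11.hot = false  [D₀.fin == D₁.mk]
21. n12.depth = "wm"  [terminal]
22. n13.depth = "ux"  [terminal]
23. n14.depth = "pr"  [terminal]
24. n11.lab = true  [E.hot == false]
25. n15.hot = "pu"  ["pu"]
26. n15.sig = false  [not D₀.val]
27. n15.live = false  [D₀.val == false]
28. n16.live = 2  [terminal]
29. n15.env = false  [B.sig == true]
30. n7.depth = 5  [D₀.fin + 1]
31. n7.mk = -7  [D₀.fin + D₁.mk - 20]
32. n0.lab = 11  [D.mk * 2 + 25]
33. n0.key = 4  [C.key * -2 + 32]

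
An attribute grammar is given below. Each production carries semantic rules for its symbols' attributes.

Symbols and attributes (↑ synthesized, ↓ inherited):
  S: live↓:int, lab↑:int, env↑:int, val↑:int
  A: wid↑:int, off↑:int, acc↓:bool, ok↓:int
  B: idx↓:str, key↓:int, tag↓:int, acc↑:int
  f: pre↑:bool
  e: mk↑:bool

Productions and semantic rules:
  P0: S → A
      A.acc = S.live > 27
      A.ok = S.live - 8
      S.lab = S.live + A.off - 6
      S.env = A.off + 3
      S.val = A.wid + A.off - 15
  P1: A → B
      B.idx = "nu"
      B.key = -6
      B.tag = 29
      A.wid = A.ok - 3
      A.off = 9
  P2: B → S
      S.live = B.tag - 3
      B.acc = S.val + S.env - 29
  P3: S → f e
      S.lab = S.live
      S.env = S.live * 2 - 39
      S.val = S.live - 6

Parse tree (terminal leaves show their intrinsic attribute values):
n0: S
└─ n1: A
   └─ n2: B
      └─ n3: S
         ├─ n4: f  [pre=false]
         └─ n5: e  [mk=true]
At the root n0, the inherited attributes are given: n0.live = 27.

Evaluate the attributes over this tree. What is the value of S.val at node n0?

1. n0.live = 27  [given at root]
2. n1.acc = false  [S.live > 27]
3. n1.ok = 19  [S.live - 8]
4. n2.idx = "nu"  ["nu"]
5. n2.key = -6  [-6]
6. n2.tag = 29  [29]
7. n3.live = 26  [B.tag - 3]
8. n4.pre = false  [terminal]
9. n5.mk = true  [terminal]
10. n3.lab = 26  [S.live]
11. n3.env = 13  [S.live * 2 - 39]
12. n3.val = 20  [S.live - 6]
13. n2.acc = 4  [S.val + S.env - 29]
14. n1.wid = 16  [A.ok - 3]
15. n1.off = 9  [9]
16. n0.lab = 30  [S.live + A.off - 6]
17. n0.env = 12  [A.off + 3]
18. n0.val = 10  [A.wid + A.off - 15]

10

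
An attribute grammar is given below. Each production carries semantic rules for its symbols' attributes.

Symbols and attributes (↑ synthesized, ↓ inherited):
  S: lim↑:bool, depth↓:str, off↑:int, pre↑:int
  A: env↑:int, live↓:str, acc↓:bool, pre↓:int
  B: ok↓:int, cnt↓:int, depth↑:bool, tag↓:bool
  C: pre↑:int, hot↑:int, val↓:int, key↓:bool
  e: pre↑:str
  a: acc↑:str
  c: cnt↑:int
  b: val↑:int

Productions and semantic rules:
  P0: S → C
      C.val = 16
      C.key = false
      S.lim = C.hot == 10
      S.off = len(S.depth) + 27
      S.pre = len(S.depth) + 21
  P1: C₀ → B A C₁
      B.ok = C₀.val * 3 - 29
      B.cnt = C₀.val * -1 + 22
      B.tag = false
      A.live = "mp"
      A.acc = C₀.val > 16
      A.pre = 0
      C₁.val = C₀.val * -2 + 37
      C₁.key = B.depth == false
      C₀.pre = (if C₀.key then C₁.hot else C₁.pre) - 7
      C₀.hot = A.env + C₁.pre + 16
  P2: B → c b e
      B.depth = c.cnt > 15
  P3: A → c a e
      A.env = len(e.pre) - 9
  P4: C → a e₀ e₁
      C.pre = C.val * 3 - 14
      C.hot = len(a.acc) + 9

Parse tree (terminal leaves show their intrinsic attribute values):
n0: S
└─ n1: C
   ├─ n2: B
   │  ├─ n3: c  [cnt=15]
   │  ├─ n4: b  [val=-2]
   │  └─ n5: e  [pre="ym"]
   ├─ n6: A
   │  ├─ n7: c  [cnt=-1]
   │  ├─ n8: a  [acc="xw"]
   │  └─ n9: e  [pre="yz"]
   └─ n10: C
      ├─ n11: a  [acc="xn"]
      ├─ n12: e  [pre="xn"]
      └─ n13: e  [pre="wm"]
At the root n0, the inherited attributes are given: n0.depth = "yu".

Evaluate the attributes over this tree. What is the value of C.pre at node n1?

1. n0.depth = "yu"  [given at root]
2. n1.val = 16  [16]
3. n1.key = false  [false]
4. n2.ok = 19  [C₀.val * 3 - 29]
5. n2.cnt = 6  [C₀.val * -1 + 22]
6. n2.tag = false  [false]
7. n3.cnt = 15  [terminal]
8. n4.val = -2  [terminal]
9. n5.pre = "ym"  [terminal]
10. n2.depth = false  [c.cnt > 15]
11. n6.live = "mp"  ["mp"]
12. n6.acc = false  [C₀.val > 16]
13. n6.pre = 0  [0]
14. n7.cnt = -1  [terminal]
15. n8.acc = "xw"  [terminal]
16. n9.pre = "yz"  [terminal]
17. n6.env = -7  [len(e.pre) - 9]
18. n10.val = 5  [C₀.val * -2 + 37]
19. n10.key = true  [B.depth == false]
20. n11.acc = "xn"  [terminal]
21. n12.pre = "xn"  [terminal]
22. n13.pre = "wm"  [terminal]
23. n10.pre = 1  [C.val * 3 - 14]
24. n10.hot = 11  [len(a.acc) + 9]
25. n1.pre = -6  [(if C₀.key then C₁.hot else C₁.pre) - 7]
26. n1.hot = 10  [A.env + C₁.pre + 16]
27. n0.lim = true  [C.hot == 10]
28. n0.off = 29  [len(S.depth) + 27]
29. n0.pre = 23  [len(S.depth) + 21]

-6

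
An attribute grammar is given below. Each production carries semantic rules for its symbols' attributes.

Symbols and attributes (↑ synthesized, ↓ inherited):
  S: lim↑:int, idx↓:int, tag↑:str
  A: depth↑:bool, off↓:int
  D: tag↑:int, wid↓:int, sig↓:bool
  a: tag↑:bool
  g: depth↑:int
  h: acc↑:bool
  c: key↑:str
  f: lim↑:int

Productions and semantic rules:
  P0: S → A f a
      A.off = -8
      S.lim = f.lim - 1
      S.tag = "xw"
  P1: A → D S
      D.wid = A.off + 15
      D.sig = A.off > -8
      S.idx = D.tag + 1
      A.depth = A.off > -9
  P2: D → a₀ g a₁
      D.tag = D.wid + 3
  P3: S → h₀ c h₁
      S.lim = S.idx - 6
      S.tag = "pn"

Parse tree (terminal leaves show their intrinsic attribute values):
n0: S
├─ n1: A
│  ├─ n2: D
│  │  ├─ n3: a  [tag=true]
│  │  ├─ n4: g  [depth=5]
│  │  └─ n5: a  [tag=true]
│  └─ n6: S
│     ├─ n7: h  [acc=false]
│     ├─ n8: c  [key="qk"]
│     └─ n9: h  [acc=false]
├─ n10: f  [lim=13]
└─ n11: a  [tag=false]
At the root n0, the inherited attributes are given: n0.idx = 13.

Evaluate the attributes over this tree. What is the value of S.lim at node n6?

1. n0.idx = 13  [given at root]
2. n1.off = -8  [-8]
3. n2.wid = 7  [A.off + 15]
4. n2.sig = false  [A.off > -8]
5. n3.tag = true  [terminal]
6. n4.depth = 5  [terminal]
7. n5.tag = true  [terminal]
8. n2.tag = 10  [D.wid + 3]
9. n6.idx = 11  [D.tag + 1]
10. n7.acc = false  [terminal]
11. n8.key = "qk"  [terminal]
12. n9.acc = false  [terminal]
13. n6.lim = 5  [S.idx - 6]
14. n6.tag = "pn"  ["pn"]
15. n1.depth = true  [A.off > -9]
16. n10.lim = 13  [terminal]
17. n11.tag = false  [terminal]
18. n0.lim = 12  [f.lim - 1]
19. n0.tag = "xw"  ["xw"]

5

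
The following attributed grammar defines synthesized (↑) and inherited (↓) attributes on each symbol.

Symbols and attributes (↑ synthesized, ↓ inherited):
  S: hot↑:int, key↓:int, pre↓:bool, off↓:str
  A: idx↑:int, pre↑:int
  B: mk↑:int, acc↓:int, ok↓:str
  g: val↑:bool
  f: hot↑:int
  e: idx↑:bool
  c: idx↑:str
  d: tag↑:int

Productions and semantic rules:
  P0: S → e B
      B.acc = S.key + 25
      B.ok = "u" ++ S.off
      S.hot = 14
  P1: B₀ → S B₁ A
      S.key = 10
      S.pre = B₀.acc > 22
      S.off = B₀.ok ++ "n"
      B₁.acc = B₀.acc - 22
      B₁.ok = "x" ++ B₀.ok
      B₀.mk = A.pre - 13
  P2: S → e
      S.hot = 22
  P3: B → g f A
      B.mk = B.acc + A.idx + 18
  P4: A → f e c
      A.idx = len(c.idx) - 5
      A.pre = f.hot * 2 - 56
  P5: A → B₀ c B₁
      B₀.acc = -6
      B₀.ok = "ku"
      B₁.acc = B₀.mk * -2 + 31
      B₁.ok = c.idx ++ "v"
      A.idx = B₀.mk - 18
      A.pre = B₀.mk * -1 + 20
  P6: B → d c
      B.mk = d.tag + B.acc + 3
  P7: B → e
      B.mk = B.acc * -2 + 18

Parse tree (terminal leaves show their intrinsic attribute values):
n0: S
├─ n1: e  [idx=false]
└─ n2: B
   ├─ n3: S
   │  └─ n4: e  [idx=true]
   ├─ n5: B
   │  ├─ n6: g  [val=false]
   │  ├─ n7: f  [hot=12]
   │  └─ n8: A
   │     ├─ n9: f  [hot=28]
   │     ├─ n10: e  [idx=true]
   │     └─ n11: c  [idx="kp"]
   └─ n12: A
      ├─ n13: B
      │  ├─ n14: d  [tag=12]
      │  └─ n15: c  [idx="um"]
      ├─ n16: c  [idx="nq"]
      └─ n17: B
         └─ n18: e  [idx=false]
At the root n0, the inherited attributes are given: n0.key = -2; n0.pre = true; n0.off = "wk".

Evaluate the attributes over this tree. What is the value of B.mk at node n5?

1. n0.key = -2  [given at root]
2. n0.pre = true  [given at root]
3. n0.off = "wk"  [given at root]
4. n1.idx = false  [terminal]
5. n2.acc = 23  [S.key + 25]
6. n2.ok = "uwk"  ["u" ++ S.off]
7. n3.key = 10  [10]
8. n3.pre = true  [B₀.acc > 22]
9. n3.off = "uwkn"  [B₀.ok ++ "n"]
10. n4.idx = true  [terminal]
11. n3.hot = 22  [22]
12. n5.acc = 1  [B₀.acc - 22]
13. n5.ok = "xuwk"  ["x" ++ B₀.ok]
14. n6.val = false  [terminal]
15. n7.hot = 12  [terminal]
16. n9.hot = 28  [terminal]
17. n10.idx = true  [terminal]
18. n11.idx = "kp"  [terminal]
19. n8.idx = -3  [len(c.idx) - 5]
20. n8.pre = 0  [f.hot * 2 - 56]
21. n5.mk = 16  [B.acc + A.idx + 18]
22. n13.acc = -6  [-6]
23. n13.ok = "ku"  ["ku"]
24. n14.tag = 12  [terminal]
25. n15.idx = "um"  [terminal]
26. n13.mk = 9  [d.tag + B.acc + 3]
27. n16.idx = "nq"  [terminal]
28. n17.acc = 13  [B₀.mk * -2 + 31]
29. n17.ok = "nqv"  [c.idx ++ "v"]
30. n18.idx = false  [terminal]
31. n17.mk = -8  [B.acc * -2 + 18]
32. n12.idx = -9  [B₀.mk - 18]
33. n12.pre = 11  [B₀.mk * -1 + 20]
34. n2.mk = -2  [A.pre - 13]
35. n0.hot = 14  [14]

16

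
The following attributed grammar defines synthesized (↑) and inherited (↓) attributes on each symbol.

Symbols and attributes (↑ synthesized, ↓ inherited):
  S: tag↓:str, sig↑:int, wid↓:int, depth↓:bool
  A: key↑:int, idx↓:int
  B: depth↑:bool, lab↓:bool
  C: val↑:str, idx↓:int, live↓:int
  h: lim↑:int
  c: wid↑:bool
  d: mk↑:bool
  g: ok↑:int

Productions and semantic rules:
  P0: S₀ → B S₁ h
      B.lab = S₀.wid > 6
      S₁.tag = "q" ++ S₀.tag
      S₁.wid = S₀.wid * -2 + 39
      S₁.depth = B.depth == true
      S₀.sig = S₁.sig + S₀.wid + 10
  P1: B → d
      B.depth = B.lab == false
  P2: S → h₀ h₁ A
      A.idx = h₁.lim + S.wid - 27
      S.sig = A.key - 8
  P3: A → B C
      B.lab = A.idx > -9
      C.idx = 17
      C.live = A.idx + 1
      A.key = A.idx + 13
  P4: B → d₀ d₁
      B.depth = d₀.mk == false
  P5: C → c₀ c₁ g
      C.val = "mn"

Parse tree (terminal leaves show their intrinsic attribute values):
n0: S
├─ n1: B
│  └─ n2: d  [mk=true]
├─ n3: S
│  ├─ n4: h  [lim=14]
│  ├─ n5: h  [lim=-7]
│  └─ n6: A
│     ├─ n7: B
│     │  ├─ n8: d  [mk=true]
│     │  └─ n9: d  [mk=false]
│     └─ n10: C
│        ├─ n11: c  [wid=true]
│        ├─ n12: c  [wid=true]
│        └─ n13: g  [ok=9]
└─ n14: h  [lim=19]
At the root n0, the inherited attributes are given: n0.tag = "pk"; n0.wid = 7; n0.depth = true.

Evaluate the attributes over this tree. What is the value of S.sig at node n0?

13

1. n0.tag = "pk"  [given at root]
2. n0.wid = 7  [given at root]
3. n0.depth = true  [given at root]
4. n1.lab = true  [S₀.wid > 6]
5. n2.mk = true  [terminal]
6. n1.depth = false  [B.lab == false]
7. n3.tag = "qpk"  ["q" ++ S₀.tag]
8. n3.wid = 25  [S₀.wid * -2 + 39]
9. n3.depth = false  [B.depth == true]
10. n4.lim = 14  [terminal]
11. n5.lim = -7  [terminal]
12. n6.idx = -9  [h₁.lim + S.wid - 27]
13. n7.lab = false  [A.idx > -9]
14. n8.mk = true  [terminal]
15. n9.mk = false  [terminal]
16. n7.depth = false  [d₀.mk == false]
17. n10.idx = 17  [17]
18. n10.live = -8  [A.idx + 1]
19. n11.wid = true  [terminal]
20. n12.wid = true  [terminal]
21. n13.ok = 9  [terminal]
22. n10.val = "mn"  ["mn"]
23. n6.key = 4  [A.idx + 13]
24. n3.sig = -4  [A.key - 8]
25. n14.lim = 19  [terminal]
26. n0.sig = 13  [S₁.sig + S₀.wid + 10]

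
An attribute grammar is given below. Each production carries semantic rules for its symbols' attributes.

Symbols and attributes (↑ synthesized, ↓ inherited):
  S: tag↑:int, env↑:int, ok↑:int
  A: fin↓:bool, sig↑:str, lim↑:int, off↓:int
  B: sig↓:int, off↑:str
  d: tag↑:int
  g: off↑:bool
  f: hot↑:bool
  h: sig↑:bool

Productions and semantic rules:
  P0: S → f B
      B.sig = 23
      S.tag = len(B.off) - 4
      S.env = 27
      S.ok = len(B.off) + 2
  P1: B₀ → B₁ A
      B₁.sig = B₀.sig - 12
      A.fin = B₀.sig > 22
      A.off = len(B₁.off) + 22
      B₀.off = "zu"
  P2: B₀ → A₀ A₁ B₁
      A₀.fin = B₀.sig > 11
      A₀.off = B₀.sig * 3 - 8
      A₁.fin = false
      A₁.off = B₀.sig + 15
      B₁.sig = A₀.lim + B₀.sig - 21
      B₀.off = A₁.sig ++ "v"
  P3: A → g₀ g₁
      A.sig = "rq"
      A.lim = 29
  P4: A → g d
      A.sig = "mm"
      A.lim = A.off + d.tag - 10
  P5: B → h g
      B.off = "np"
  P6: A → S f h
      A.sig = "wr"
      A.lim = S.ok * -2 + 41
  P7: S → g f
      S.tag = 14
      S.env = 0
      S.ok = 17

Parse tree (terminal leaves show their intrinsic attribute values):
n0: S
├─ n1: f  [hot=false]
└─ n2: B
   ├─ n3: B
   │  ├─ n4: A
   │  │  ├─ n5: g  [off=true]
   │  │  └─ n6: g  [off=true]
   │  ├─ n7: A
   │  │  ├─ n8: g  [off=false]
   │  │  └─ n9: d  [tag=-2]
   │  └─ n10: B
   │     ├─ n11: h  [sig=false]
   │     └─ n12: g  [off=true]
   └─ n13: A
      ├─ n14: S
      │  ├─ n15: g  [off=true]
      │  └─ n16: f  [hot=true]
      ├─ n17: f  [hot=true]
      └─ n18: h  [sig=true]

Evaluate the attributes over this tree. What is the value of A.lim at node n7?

1. n1.hot = false  [terminal]
2. n2.sig = 23  [23]
3. n3.sig = 11  [B₀.sig - 12]
4. n4.fin = false  [B₀.sig > 11]
5. n4.off = 25  [B₀.sig * 3 - 8]
6. n5.off = true  [terminal]
7. n6.off = true  [terminal]
8. n4.sig = "rq"  ["rq"]
9. n4.lim = 29  [29]
10. n7.fin = false  [false]
11. n7.off = 26  [B₀.sig + 15]
12. n8.off = false  [terminal]
13. n9.tag = -2  [terminal]
14. n7.sig = "mm"  ["mm"]
15. n7.lim = 14  [A.off + d.tag - 10]
16. n10.sig = 19  [A₀.lim + B₀.sig - 21]
17. n11.sig = false  [terminal]
18. n12.off = true  [terminal]
19. n10.off = "np"  ["np"]
20. n3.off = "mmv"  [A₁.sig ++ "v"]
21. n13.fin = true  [B₀.sig > 22]
22. n13.off = 25  [len(B₁.off) + 22]
23. n15.off = true  [terminal]
24. n16.hot = true  [terminal]
25. n14.tag = 14  [14]
26. n14.env = 0  [0]
27. n14.ok = 17  [17]
28. n17.hot = true  [terminal]
29. n18.sig = true  [terminal]
30. n13.sig = "wr"  ["wr"]
31. n13.lim = 7  [S.ok * -2 + 41]
32. n2.off = "zu"  ["zu"]
33. n0.tag = -2  [len(B.off) - 4]
34. n0.env = 27  [27]
35. n0.ok = 4  [len(B.off) + 2]

14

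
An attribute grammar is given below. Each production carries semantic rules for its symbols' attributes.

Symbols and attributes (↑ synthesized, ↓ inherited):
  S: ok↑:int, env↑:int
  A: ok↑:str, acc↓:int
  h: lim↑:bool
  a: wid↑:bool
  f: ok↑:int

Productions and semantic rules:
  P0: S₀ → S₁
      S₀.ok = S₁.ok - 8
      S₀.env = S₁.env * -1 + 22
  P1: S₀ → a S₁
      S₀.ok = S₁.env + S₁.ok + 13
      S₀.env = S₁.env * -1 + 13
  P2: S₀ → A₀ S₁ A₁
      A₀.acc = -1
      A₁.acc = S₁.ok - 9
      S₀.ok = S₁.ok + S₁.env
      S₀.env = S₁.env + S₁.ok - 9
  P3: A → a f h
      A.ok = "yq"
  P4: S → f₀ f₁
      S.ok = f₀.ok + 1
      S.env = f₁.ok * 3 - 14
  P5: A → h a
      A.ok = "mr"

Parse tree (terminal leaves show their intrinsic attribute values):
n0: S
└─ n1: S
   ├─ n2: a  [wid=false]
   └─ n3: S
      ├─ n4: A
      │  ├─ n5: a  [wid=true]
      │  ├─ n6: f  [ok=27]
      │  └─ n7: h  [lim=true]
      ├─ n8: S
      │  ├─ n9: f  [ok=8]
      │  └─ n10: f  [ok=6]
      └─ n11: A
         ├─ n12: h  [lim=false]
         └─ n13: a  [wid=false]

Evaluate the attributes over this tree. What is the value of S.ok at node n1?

1. n2.wid = false  [terminal]
2. n4.acc = -1  [-1]
3. n5.wid = true  [terminal]
4. n6.ok = 27  [terminal]
5. n7.lim = true  [terminal]
6. n4.ok = "yq"  ["yq"]
7. n9.ok = 8  [terminal]
8. n10.ok = 6  [terminal]
9. n8.ok = 9  [f₀.ok + 1]
10. n8.env = 4  [f₁.ok * 3 - 14]
11. n11.acc = 0  [S₁.ok - 9]
12. n12.lim = false  [terminal]
13. n13.wid = false  [terminal]
14. n11.ok = "mr"  ["mr"]
15. n3.ok = 13  [S₁.ok + S₁.env]
16. n3.env = 4  [S₁.env + S₁.ok - 9]
17. n1.ok = 30  [S₁.env + S₁.ok + 13]
18. n1.env = 9  [S₁.env * -1 + 13]
19. n0.ok = 22  [S₁.ok - 8]
20. n0.env = 13  [S₁.env * -1 + 22]

30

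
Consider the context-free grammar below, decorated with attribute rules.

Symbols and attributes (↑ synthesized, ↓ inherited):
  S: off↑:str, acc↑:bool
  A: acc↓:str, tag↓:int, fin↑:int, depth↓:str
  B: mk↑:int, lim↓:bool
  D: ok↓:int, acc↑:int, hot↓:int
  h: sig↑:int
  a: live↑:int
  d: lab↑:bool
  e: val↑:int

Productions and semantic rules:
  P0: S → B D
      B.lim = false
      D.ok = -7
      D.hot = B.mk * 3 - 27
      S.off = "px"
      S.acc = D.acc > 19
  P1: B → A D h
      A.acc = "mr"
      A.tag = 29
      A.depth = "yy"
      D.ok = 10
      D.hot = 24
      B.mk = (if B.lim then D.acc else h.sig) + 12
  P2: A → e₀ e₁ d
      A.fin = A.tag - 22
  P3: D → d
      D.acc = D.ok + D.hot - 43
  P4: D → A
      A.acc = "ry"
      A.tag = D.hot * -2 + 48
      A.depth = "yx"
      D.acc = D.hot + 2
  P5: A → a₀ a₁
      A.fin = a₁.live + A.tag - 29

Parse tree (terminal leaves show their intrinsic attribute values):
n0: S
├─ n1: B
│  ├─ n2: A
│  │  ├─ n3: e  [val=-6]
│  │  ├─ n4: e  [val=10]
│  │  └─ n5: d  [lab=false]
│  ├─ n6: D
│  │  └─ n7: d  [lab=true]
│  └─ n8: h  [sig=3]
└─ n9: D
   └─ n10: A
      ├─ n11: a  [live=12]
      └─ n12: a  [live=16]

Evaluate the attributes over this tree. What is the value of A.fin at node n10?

-1

1. n1.lim = false  [false]
2. n2.acc = "mr"  ["mr"]
3. n2.tag = 29  [29]
4. n2.depth = "yy"  ["yy"]
5. n3.val = -6  [terminal]
6. n4.val = 10  [terminal]
7. n5.lab = false  [terminal]
8. n2.fin = 7  [A.tag - 22]
9. n6.ok = 10  [10]
10. n6.hot = 24  [24]
11. n7.lab = true  [terminal]
12. n6.acc = -9  [D.ok + D.hot - 43]
13. n8.sig = 3  [terminal]
14. n1.mk = 15  [(if B.lim then D.acc else h.sig) + 12]
15. n9.ok = -7  [-7]
16. n9.hot = 18  [B.mk * 3 - 27]
17. n10.acc = "ry"  ["ry"]
18. n10.tag = 12  [D.hot * -2 + 48]
19. n10.depth = "yx"  ["yx"]
20. n11.live = 12  [terminal]
21. n12.live = 16  [terminal]
22. n10.fin = -1  [a₁.live + A.tag - 29]
23. n9.acc = 20  [D.hot + 2]
24. n0.off = "px"  ["px"]
25. n0.acc = true  [D.acc > 19]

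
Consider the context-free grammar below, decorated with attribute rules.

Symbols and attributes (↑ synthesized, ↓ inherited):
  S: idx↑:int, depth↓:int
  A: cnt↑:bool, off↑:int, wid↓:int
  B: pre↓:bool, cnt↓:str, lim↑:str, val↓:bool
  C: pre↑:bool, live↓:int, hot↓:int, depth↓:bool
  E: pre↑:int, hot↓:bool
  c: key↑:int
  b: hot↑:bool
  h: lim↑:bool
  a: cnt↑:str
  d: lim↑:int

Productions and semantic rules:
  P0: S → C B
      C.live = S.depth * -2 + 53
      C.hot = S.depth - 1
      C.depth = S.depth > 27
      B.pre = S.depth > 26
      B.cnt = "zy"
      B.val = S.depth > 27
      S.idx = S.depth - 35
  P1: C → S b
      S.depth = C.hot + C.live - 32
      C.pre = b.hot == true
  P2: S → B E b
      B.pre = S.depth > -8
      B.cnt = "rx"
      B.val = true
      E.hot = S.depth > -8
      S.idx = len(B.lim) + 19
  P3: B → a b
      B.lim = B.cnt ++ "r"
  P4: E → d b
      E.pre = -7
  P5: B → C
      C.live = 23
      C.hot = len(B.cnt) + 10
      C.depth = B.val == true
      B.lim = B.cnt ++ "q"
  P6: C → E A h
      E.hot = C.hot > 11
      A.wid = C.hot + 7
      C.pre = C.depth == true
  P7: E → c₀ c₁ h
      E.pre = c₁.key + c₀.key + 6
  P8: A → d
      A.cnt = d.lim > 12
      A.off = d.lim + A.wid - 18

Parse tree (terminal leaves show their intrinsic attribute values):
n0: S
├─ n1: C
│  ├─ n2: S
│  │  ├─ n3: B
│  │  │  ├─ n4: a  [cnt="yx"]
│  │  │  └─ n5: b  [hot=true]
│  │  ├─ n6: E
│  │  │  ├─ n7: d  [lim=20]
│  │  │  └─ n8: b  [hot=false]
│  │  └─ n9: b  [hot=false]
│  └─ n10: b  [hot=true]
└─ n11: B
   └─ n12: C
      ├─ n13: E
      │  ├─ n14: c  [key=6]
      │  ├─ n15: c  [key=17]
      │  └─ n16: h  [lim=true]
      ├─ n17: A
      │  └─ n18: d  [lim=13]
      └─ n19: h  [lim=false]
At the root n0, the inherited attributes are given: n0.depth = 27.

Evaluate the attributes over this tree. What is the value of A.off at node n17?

14

1. n0.depth = 27  [given at root]
2. n1.live = -1  [S.depth * -2 + 53]
3. n1.hot = 26  [S.depth - 1]
4. n1.depth = false  [S.depth > 27]
5. n2.depth = -7  [C.hot + C.live - 32]
6. n3.pre = true  [S.depth > -8]
7. n3.cnt = "rx"  ["rx"]
8. n3.val = true  [true]
9. n4.cnt = "yx"  [terminal]
10. n5.hot = true  [terminal]
11. n3.lim = "rxr"  [B.cnt ++ "r"]
12. n6.hot = true  [S.depth > -8]
13. n7.lim = 20  [terminal]
14. n8.hot = false  [terminal]
15. n6.pre = -7  [-7]
16. n9.hot = false  [terminal]
17. n2.idx = 22  [len(B.lim) + 19]
18. n10.hot = true  [terminal]
19. n1.pre = true  [b.hot == true]
20. n11.pre = true  [S.depth > 26]
21. n11.cnt = "zy"  ["zy"]
22. n11.val = false  [S.depth > 27]
23. n12.live = 23  [23]
24. n12.hot = 12  [len(B.cnt) + 10]
25. n12.depth = false  [B.val == true]
26. n13.hot = true  [C.hot > 11]
27. n14.key = 6  [terminal]
28. n15.key = 17  [terminal]
29. n16.lim = true  [terminal]
30. n13.pre = 29  [c₁.key + c₀.key + 6]
31. n17.wid = 19  [C.hot + 7]
32. n18.lim = 13  [terminal]
33. n17.cnt = true  [d.lim > 12]
34. n17.off = 14  [d.lim + A.wid - 18]
35. n19.lim = false  [terminal]
36. n12.pre = false  [C.depth == true]
37. n11.lim = "zyq"  [B.cnt ++ "q"]
38. n0.idx = -8  [S.depth - 35]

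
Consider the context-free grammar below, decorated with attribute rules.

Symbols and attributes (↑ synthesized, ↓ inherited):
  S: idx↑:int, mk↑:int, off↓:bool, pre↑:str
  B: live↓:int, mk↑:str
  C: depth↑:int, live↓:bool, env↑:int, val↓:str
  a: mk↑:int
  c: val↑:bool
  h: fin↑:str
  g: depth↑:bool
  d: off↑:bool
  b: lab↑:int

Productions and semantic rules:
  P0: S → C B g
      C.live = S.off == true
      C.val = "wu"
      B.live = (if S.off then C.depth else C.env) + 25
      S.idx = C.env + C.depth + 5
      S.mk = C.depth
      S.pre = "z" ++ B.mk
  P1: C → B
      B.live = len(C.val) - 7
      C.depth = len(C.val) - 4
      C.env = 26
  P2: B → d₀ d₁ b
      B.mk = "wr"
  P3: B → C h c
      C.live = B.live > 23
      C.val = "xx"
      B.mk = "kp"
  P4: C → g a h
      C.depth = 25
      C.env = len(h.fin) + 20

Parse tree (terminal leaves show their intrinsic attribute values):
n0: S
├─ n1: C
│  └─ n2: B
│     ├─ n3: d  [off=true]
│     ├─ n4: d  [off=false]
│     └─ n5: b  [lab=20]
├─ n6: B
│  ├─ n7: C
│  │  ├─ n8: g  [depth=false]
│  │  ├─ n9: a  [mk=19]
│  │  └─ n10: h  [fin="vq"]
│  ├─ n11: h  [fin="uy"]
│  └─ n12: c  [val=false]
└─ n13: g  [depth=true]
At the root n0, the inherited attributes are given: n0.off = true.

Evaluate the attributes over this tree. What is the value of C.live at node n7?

1. n0.off = true  [given at root]
2. n1.live = true  [S.off == true]
3. n1.val = "wu"  ["wu"]
4. n2.live = -5  [len(C.val) - 7]
5. n3.off = true  [terminal]
6. n4.off = false  [terminal]
7. n5.lab = 20  [terminal]
8. n2.mk = "wr"  ["wr"]
9. n1.depth = -2  [len(C.val) - 4]
10. n1.env = 26  [26]
11. n6.live = 23  [(if S.off then C.depth else C.env) + 25]
12. n7.live = false  [B.live > 23]
13. n7.val = "xx"  ["xx"]
14. n8.depth = false  [terminal]
15. n9.mk = 19  [terminal]
16. n10.fin = "vq"  [terminal]
17. n7.depth = 25  [25]
18. n7.env = 22  [len(h.fin) + 20]
19. n11.fin = "uy"  [terminal]
20. n12.val = false  [terminal]
21. n6.mk = "kp"  ["kp"]
22. n13.depth = true  [terminal]
23. n0.idx = 29  [C.env + C.depth + 5]
24. n0.mk = -2  [C.depth]
25. n0.pre = "zkp"  ["z" ++ B.mk]

false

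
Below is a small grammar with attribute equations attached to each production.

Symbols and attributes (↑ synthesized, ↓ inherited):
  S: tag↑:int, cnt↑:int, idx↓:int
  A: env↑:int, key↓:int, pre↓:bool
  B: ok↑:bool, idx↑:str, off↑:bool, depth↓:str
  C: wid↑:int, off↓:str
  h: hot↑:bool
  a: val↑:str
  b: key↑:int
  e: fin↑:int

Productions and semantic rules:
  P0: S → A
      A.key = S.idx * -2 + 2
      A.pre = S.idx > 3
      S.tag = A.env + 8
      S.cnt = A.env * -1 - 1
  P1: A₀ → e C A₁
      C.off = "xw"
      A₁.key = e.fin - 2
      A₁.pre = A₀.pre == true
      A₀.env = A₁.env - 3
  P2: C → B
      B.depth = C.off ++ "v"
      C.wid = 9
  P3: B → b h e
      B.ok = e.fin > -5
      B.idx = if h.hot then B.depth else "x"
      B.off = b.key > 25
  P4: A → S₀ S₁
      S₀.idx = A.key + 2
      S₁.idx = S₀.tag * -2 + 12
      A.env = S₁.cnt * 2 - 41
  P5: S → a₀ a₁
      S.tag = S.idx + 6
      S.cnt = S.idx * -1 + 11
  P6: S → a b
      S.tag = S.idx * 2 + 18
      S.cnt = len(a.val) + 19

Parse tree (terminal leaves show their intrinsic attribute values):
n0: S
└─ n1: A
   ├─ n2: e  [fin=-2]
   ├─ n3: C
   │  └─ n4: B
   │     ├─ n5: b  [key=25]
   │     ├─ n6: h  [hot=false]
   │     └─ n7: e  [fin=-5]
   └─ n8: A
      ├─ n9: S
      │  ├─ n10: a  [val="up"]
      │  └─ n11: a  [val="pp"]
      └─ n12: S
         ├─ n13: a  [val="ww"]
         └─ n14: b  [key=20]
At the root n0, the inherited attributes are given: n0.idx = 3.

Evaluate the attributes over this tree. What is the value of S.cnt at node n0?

1. n0.idx = 3  [given at root]
2. n1.key = -4  [S.idx * -2 + 2]
3. n1.pre = false  [S.idx > 3]
4. n2.fin = -2  [terminal]
5. n3.off = "xw"  ["xw"]
6. n4.depth = "xwv"  [C.off ++ "v"]
7. n5.key = 25  [terminal]
8. n6.hot = false  [terminal]
9. n7.fin = -5  [terminal]
10. n4.ok = false  [e.fin > -5]
11. n4.idx = "x"  [if h.hot then B.depth else "x"]
12. n4.off = false  [b.key > 25]
13. n3.wid = 9  [9]
14. n8.key = -4  [e.fin - 2]
15. n8.pre = false  [A₀.pre == true]
16. n9.idx = -2  [A.key + 2]
17. n10.val = "up"  [terminal]
18. n11.val = "pp"  [terminal]
19. n9.tag = 4  [S.idx + 6]
20. n9.cnt = 13  [S.idx * -1 + 11]
21. n12.idx = 4  [S₀.tag * -2 + 12]
22. n13.val = "ww"  [terminal]
23. n14.key = 20  [terminal]
24. n12.tag = 26  [S.idx * 2 + 18]
25. n12.cnt = 21  [len(a.val) + 19]
26. n8.env = 1  [S₁.cnt * 2 - 41]
27. n1.env = -2  [A₁.env - 3]
28. n0.tag = 6  [A.env + 8]
29. n0.cnt = 1  [A.env * -1 - 1]

1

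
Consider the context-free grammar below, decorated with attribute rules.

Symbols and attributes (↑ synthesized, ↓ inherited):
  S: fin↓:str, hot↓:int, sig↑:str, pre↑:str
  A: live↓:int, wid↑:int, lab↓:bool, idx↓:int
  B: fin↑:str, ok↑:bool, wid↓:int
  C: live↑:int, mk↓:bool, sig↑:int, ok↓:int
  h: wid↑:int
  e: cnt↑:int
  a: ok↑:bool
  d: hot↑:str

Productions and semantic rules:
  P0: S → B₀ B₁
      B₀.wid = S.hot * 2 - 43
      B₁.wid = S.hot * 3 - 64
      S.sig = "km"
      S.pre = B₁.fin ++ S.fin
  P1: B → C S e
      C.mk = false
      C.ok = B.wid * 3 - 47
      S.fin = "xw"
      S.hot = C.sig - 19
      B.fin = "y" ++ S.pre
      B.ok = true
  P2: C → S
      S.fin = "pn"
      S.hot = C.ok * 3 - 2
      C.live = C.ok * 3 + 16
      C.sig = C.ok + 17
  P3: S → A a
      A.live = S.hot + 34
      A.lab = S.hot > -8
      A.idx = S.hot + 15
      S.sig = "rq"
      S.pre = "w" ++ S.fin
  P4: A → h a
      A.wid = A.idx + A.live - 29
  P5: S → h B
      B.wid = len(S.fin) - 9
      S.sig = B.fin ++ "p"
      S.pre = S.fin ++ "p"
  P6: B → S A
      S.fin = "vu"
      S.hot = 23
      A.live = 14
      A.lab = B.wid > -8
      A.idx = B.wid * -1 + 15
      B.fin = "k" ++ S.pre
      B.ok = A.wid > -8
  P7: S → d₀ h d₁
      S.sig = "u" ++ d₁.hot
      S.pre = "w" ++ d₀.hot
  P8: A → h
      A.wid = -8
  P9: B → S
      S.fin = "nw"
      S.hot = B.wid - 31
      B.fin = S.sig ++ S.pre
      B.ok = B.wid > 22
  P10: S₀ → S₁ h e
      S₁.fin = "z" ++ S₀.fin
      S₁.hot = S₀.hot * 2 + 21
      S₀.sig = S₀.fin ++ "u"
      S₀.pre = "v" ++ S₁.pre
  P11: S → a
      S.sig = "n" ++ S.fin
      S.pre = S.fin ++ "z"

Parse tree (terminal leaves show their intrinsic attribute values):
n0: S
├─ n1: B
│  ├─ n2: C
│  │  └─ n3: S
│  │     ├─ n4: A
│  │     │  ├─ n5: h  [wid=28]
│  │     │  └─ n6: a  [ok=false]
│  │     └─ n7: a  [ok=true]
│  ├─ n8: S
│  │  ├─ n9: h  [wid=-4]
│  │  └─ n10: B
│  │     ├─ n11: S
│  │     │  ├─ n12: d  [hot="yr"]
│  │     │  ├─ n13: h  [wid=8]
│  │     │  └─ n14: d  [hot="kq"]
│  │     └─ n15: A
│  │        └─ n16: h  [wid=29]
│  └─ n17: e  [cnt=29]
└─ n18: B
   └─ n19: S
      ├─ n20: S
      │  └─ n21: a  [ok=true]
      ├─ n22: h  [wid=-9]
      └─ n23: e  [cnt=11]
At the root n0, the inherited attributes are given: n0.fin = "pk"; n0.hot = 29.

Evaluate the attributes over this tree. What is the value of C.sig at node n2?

15

1. n0.fin = "pk"  [given at root]
2. n0.hot = 29  [given at root]
3. n1.wid = 15  [S.hot * 2 - 43]
4. n2.mk = false  [false]
5. n2.ok = -2  [B.wid * 3 - 47]
6. n3.fin = "pn"  ["pn"]
7. n3.hot = -8  [C.ok * 3 - 2]
8. n4.live = 26  [S.hot + 34]
9. n4.lab = false  [S.hot > -8]
10. n4.idx = 7  [S.hot + 15]
11. n5.wid = 28  [terminal]
12. n6.ok = false  [terminal]
13. n4.wid = 4  [A.idx + A.live - 29]
14. n7.ok = true  [terminal]
15. n3.sig = "rq"  ["rq"]
16. n3.pre = "wpn"  ["w" ++ S.fin]
17. n2.live = 10  [C.ok * 3 + 16]
18. n2.sig = 15  [C.ok + 17]
19. n8.fin = "xw"  ["xw"]
20. n8.hot = -4  [C.sig - 19]
21. n9.wid = -4  [terminal]
22. n10.wid = -7  [len(S.fin) - 9]
23. n11.fin = "vu"  ["vu"]
24. n11.hot = 23  [23]
25. n12.hot = "yr"  [terminal]
26. n13.wid = 8  [terminal]
27. n14.hot = "kq"  [terminal]
28. n11.sig = "ukq"  ["u" ++ d₁.hot]
29. n11.pre = "wyr"  ["w" ++ d₀.hot]
30. n15.live = 14  [14]
31. n15.lab = true  [B.wid > -8]
32. n15.idx = 22  [B.wid * -1 + 15]
33. n16.wid = 29  [terminal]
34. n15.wid = -8  [-8]
35. n10.fin = "kwyr"  ["k" ++ S.pre]
36. n10.ok = false  [A.wid > -8]
37. n8.sig = "kwyrp"  [B.fin ++ "p"]
38. n8.pre = "xwp"  [S.fin ++ "p"]
39. n17.cnt = 29  [terminal]
40. n1.fin = "yxwp"  ["y" ++ S.pre]
41. n1.ok = true  [true]
42. n18.wid = 23  [S.hot * 3 - 64]
43. n19.fin = "nw"  ["nw"]
44. n19.hot = -8  [B.wid - 31]
45. n20.fin = "znw"  ["z" ++ S₀.fin]
46. n20.hot = 5  [S₀.hot * 2 + 21]
47. n21.ok = true  [terminal]
48. n20.sig = "nznw"  ["n" ++ S.fin]
49. n20.pre = "znwz"  [S.fin ++ "z"]
50. n22.wid = -9  [terminal]
51. n23.cnt = 11  [terminal]
52. n19.sig = "nwu"  [S₀.fin ++ "u"]
53. n19.pre = "vznwz"  ["v" ++ S₁.pre]
54. n18.fin = "nwuvznwz"  [S.sig ++ S.pre]
55. n18.ok = true  [B.wid > 22]
56. n0.sig = "km"  ["km"]
57. n0.pre = "nwuvznwzpk"  [B₁.fin ++ S.fin]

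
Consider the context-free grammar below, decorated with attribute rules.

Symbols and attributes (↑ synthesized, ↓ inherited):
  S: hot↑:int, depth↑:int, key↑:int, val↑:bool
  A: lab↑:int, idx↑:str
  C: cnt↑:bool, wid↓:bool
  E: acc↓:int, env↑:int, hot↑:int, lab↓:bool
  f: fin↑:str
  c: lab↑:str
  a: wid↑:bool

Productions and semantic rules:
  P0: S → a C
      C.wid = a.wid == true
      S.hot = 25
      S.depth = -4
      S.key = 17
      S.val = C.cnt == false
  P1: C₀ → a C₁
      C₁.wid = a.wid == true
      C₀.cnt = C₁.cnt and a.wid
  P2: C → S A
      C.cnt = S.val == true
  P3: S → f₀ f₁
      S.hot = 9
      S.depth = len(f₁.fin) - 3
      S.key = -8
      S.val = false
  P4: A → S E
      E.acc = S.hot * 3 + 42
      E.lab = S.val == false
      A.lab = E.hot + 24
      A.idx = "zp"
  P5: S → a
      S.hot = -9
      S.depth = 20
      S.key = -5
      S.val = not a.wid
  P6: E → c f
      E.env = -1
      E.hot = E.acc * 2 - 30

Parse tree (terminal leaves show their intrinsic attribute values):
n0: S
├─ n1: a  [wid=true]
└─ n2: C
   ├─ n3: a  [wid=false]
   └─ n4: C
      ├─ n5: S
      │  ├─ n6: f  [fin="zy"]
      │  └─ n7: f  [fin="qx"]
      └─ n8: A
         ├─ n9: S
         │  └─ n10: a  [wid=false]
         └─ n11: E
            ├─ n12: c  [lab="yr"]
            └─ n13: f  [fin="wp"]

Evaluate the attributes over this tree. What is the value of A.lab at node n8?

24

1. n1.wid = true  [terminal]
2. n2.wid = true  [a.wid == true]
3. n3.wid = false  [terminal]
4. n4.wid = false  [a.wid == true]
5. n6.fin = "zy"  [terminal]
6. n7.fin = "qx"  [terminal]
7. n5.hot = 9  [9]
8. n5.depth = -1  [len(f₁.fin) - 3]
9. n5.key = -8  [-8]
10. n5.val = false  [false]
11. n10.wid = false  [terminal]
12. n9.hot = -9  [-9]
13. n9.depth = 20  [20]
14. n9.key = -5  [-5]
15. n9.val = true  [not a.wid]
16. n11.acc = 15  [S.hot * 3 + 42]
17. n11.lab = false  [S.val == false]
18. n12.lab = "yr"  [terminal]
19. n13.fin = "wp"  [terminal]
20. n11.env = -1  [-1]
21. n11.hot = 0  [E.acc * 2 - 30]
22. n8.lab = 24  [E.hot + 24]
23. n8.idx = "zp"  ["zp"]
24. n4.cnt = false  [S.val == true]
25. n2.cnt = false  [C₁.cnt and a.wid]
26. n0.hot = 25  [25]
27. n0.depth = -4  [-4]
28. n0.key = 17  [17]
29. n0.val = true  [C.cnt == false]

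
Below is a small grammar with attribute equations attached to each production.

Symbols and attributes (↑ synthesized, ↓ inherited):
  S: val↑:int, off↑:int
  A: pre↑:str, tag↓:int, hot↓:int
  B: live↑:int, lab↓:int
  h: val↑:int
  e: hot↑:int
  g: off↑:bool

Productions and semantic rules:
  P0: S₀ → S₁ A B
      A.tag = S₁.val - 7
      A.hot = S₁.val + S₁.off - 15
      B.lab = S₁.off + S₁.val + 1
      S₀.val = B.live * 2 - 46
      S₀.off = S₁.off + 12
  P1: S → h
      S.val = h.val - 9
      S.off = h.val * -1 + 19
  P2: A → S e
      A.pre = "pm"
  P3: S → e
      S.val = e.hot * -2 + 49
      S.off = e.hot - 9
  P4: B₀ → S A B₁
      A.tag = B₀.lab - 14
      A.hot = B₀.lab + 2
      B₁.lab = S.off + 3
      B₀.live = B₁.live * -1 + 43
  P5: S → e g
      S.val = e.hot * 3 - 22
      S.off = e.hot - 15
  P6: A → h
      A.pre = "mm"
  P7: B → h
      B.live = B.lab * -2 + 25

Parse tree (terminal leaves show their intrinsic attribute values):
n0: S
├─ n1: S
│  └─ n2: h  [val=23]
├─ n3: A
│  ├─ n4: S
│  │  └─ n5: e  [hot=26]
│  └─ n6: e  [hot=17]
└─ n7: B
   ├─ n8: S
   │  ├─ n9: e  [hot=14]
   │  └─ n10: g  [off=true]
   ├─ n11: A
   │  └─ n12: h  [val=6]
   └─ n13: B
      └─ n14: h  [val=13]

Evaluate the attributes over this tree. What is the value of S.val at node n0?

-2

1. n2.val = 23  [terminal]
2. n1.val = 14  [h.val - 9]
3. n1.off = -4  [h.val * -1 + 19]
4. n3.tag = 7  [S₁.val - 7]
5. n3.hot = -5  [S₁.val + S₁.off - 15]
6. n5.hot = 26  [terminal]
7. n4.val = -3  [e.hot * -2 + 49]
8. n4.off = 17  [e.hot - 9]
9. n6.hot = 17  [terminal]
10. n3.pre = "pm"  ["pm"]
11. n7.lab = 11  [S₁.off + S₁.val + 1]
12. n9.hot = 14  [terminal]
13. n10.off = true  [terminal]
14. n8.val = 20  [e.hot * 3 - 22]
15. n8.off = -1  [e.hot - 15]
16. n11.tag = -3  [B₀.lab - 14]
17. n11.hot = 13  [B₀.lab + 2]
18. n12.val = 6  [terminal]
19. n11.pre = "mm"  ["mm"]
20. n13.lab = 2  [S.off + 3]
21. n14.val = 13  [terminal]
22. n13.live = 21  [B.lab * -2 + 25]
23. n7.live = 22  [B₁.live * -1 + 43]
24. n0.val = -2  [B.live * 2 - 46]
25. n0.off = 8  [S₁.off + 12]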